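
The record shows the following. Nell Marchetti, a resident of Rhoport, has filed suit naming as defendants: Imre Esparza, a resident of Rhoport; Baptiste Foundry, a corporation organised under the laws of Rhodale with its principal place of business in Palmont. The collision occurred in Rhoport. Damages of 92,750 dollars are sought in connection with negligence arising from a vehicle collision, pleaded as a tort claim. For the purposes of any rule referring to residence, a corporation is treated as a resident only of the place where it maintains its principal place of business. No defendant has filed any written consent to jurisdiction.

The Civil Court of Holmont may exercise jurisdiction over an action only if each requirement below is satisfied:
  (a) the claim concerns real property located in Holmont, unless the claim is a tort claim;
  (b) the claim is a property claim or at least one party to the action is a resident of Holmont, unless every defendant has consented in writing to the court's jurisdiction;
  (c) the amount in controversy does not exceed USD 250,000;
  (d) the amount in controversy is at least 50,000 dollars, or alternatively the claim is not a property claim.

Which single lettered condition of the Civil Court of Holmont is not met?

The Civil Court of Holmont:
  (a) The claim does not concern real property. However, the claim is a tort claim, so the 'unless' proviso supplies this condition. Condition met.
  (b) The claim is a tort claim, not a property claim; no party resides in Holmont — none of the alternatives is met. The proviso offers no rescue either, since no such written consent has been filed. Not met.
  (c) The amount in controversy is 92,750 dollars, within the 250,000 dollars ceiling. Met.
  (d) The amount in controversy is USD 92,750, which meets the 50,000 dollars floor, so this disjunct is met. Condition met.
Only condition (b) fails.

(b)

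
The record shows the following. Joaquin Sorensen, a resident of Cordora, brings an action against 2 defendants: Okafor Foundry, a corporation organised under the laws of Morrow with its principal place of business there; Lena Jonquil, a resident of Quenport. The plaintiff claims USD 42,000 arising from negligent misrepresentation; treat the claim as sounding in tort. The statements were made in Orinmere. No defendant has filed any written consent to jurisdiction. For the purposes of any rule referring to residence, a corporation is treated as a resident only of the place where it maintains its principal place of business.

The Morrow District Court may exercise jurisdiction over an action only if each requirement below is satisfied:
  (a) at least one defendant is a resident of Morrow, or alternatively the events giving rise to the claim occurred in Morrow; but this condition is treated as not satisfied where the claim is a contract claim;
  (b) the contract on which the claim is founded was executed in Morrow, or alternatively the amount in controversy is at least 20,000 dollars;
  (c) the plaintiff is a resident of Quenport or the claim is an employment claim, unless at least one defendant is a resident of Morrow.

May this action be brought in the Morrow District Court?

Yes

The Morrow District Court:
  (a) Okafor Foundry resides in Morrow, so this disjunct is met. And the carve-out is inapplicable — the claim is a tort claim, not a contract claim. Satisfied.
  (b) The amount in controversy is $42,000, which meets the USD 20,000 floor, so this disjunct is met. Met.
  (c) The plaintiff resides in Cordora, not Quenport; the claim is a tort claim, not an employment claim — no alternative holds. However, Okafor Foundry resides in Morrow, so the 'unless' proviso supplies this condition. Satisfied.
  → All conditions met; jurisdiction exists.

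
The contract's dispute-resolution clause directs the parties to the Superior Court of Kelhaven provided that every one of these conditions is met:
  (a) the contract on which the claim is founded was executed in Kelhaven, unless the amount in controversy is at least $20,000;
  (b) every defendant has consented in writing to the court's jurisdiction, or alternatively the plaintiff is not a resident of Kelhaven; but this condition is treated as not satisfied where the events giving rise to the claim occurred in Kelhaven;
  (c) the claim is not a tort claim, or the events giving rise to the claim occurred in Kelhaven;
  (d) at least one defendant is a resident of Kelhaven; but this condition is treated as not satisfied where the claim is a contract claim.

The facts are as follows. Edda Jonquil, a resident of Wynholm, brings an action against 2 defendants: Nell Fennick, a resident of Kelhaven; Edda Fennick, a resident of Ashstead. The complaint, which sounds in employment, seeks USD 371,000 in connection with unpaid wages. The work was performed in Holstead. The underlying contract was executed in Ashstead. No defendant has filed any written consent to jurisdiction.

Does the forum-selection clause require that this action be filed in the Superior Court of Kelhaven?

Yes

The Superior Court of Kelhaven:
  (a) The contract was executed in Ashstead, not Kelhaven. However, the amount in controversy is USD 371,000, which meets the USD 20,000 floor, so the 'unless' proviso supplies this condition. Met.
  (b) The plaintiff resides in Wynholm, which is not Kelhaven, so this disjunct is met. The exception is not triggered, since the operative events occurred in Holstead, not Kelhaven. Met.
  (c) The claim is an employment claim, not a tort claim, so one alternative holds. Satisfied.
  (d) Nell Fennick resides in Kelhaven. The exception is not triggered, since the claim is an employment claim, not a contract claim. Condition met.
  → The clause applies.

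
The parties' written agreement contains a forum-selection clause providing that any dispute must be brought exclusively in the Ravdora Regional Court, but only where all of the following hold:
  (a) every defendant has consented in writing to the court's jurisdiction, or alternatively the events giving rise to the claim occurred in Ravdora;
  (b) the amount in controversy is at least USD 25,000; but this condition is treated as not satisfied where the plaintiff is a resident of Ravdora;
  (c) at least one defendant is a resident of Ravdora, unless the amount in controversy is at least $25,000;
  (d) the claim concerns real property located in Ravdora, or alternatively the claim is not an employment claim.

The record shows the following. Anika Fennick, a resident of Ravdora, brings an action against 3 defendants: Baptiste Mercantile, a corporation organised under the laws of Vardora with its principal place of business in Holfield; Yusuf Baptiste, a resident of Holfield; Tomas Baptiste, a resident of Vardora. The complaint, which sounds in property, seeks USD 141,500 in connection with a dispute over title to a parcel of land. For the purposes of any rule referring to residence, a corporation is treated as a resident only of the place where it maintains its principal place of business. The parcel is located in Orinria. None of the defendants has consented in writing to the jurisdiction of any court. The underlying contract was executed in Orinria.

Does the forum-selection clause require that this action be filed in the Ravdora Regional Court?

No

The Ravdora Regional Court:
  (a) No such written consent has been filed; the operative events occurred in Orinria, not Ravdora — every alternative fails. Condition not met.
  (b) The amount in controversy is $141,500, which meets the USD 25,000 floor. But the carve-out bites: the plaintiff resides in Ravdora. Not satisfied.
  (c) No defendant resides in Ravdora (they reside in Holfield, Holfield, Vardora). The proviso rescues it, though: the amount in controversy is $141,500, which meets the USD 25,000 floor. Met.
  (d) The claim is a property claim, not an employment claim, which satisfies one of the alternatives. Met.
  → Forum clause is not triggered.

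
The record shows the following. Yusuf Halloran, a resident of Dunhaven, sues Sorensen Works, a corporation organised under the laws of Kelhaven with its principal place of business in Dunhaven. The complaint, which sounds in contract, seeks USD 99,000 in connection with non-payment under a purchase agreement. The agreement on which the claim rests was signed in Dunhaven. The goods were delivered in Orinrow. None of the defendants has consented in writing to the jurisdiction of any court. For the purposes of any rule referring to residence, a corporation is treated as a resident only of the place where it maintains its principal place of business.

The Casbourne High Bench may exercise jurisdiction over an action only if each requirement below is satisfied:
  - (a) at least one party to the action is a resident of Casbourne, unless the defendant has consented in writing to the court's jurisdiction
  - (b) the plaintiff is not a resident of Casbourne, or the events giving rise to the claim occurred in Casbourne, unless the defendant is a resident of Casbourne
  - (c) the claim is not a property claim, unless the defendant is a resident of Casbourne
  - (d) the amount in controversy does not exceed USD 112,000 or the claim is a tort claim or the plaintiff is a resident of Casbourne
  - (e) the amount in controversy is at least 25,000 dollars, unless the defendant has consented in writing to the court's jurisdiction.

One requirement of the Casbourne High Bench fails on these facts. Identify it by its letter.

(a)

The Casbourne High Bench:
  (a) No party resides in Casbourne. And no such written consent has been filed, so the proviso does not save it. Not satisfied.
  (b) The plaintiff resides in Dunhaven, which is not Casbourne, so one alternative holds. Met.
  (c) The claim is a contract claim, not a property claim. Satisfied.
  (d) The amount in controversy is USD 99,000, within the USD 112,000 ceiling, so one alternative holds. Condition met.
  (e) The amount in controversy is 99,000 dollars, which meets the USD 25,000 floor. Satisfied.
Only condition (a) fails.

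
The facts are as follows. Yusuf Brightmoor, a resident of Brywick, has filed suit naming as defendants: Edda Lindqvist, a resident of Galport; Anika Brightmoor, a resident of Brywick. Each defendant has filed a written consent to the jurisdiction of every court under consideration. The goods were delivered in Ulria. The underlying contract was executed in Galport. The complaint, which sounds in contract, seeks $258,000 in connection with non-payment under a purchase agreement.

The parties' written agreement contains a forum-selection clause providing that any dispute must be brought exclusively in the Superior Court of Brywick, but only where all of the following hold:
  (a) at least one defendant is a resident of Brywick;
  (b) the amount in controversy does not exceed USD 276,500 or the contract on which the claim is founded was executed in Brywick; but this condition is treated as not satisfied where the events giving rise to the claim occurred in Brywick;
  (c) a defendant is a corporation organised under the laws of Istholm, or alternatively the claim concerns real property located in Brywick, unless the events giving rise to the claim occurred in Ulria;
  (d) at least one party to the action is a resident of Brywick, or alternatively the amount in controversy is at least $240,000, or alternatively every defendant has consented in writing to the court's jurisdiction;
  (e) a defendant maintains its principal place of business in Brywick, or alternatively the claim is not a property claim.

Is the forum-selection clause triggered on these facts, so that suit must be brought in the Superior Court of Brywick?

Yes

The Superior Court of Brywick:
  (a) Anika Brightmoor resides in Brywick. Satisfied.
  (b) The amount in controversy is $258,000, within the $276,500 ceiling, so one alternative holds. The carve-out does not apply: the operative events occurred in Ulria, not Brywick. Satisfied.
  (c) No defendant is a corporation; the claim does not concern real property — every alternative fails. However, the operative events occurred in Ulria, so the 'unless' proviso supplies this condition. Condition met.
  (d) Yusuf Brightmoor resides in Brywick — that alternative is enough. Condition met.
  (e) The claim is a contract claim, not a property claim, so this disjunct is met. Condition met.
  → Forum clause is triggered.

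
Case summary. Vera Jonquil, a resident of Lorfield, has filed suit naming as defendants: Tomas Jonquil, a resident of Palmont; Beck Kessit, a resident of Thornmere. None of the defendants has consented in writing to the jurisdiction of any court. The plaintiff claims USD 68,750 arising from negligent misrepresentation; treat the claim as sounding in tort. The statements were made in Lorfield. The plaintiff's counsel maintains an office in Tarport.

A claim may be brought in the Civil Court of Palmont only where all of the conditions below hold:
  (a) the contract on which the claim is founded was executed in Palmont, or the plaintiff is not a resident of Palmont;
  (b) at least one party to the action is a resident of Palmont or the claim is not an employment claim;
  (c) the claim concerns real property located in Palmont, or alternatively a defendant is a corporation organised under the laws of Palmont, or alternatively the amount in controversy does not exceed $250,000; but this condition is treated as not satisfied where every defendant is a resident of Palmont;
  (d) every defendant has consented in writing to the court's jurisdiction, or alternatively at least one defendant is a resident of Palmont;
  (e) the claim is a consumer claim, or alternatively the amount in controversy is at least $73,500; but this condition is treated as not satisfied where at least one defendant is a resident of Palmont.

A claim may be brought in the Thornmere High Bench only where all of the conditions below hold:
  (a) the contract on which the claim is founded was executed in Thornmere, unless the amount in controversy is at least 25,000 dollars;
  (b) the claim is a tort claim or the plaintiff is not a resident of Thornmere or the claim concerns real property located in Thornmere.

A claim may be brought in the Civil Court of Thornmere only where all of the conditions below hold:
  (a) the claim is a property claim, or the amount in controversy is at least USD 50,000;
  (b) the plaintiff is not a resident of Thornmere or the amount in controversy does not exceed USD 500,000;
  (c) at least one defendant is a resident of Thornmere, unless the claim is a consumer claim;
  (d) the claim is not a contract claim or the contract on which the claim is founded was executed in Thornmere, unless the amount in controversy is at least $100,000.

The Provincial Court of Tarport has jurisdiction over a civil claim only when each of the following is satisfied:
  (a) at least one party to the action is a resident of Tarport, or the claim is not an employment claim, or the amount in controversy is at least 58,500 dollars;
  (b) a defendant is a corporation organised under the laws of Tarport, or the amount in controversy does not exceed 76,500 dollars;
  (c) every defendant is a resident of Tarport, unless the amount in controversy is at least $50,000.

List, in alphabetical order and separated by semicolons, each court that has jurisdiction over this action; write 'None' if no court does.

the Civil Court of Thornmere; the Provincial Court of Tarport; the Thornmere High Bench

The Civil Court of Palmont:
  (a) The plaintiff resides in Lorfield, which is not Palmont — that alternative is enough. Satisfied.
  (b) Tomas Jonquil resides in Palmont, which satisfies one of the alternatives. Met.
  (c) The amount in controversy is $68,750, within the USD 250,000 ceiling — that alternative is enough. And the carve-out is inapplicable — the defendants reside as follows — Tomas Jonquil in Palmont, Beck Kessit in Thornmere — not all in Palmont. Met.
  (d) Tomas Jonquil resides in Palmont — that alternative is enough. Condition met.
  (e) The claim is a tort claim, not a consumer claim; the amount in controversy is USD 68,750, below the USD 73,500 floor — no alternative holds. Not satisfied.
  → The court lacks jurisdiction.
The Thornmere High Bench:
  (a) No contract (and hence no place of execution) is alleged. The proviso rescues it, though: the amount in controversy is USD 68,750, which meets the 25,000 dollars floor. Satisfied.
  (b) The claim is a tort claim, which satisfies one of the alternatives. Met.
  → The court has jurisdiction.
The Civil Court of Thornmere:
  (a) The amount in controversy is 68,750 dollars, which meets the USD 50,000 floor, so one alternative holds. Condition met.
  (b) The plaintiff resides in Lorfield, which is not Thornmere, which satisfies one of the alternatives. Condition met.
  (c) Beck Kessit resides in Thornmere. Met.
  (d) The claim is a tort claim, not a contract claim, so one alternative holds. Met.
  → Every requirement is satisfied — jurisdiction.
The Provincial Court of Tarport:
  (a) The claim is a tort claim, not an employment claim, which satisfies one of the alternatives. Condition met.
  (b) The amount in controversy is USD 68,750, within the $76,500 ceiling, which satisfies one of the alternatives. Met.
  (c) The defendants reside as follows — Tomas Jonquil in Palmont, Beck Kessit in Thornmere — not all in Tarport. However, the amount in controversy is 68,750 dollars, which meets the 50,000 dollars floor, so the 'unless' proviso supplies this condition. Condition met.
  → The court has jurisdiction.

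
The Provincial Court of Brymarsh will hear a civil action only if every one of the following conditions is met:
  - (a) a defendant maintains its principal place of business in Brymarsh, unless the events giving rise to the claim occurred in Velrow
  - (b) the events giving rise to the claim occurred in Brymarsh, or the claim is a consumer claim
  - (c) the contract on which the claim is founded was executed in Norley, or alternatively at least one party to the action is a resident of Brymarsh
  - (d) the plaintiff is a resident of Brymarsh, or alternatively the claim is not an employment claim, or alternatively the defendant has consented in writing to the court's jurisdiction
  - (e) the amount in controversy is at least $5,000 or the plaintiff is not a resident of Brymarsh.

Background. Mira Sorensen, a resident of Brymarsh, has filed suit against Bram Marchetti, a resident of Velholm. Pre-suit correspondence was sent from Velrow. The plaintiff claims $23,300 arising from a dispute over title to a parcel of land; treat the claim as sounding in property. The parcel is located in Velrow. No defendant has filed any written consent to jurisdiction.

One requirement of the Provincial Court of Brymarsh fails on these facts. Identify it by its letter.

(b)

The Provincial Court of Brymarsh:
  (a) No defendant is a corporation. The proviso rescues it, though: the operative events occurred in Velrow. Condition met.
  (b) The operative events occurred in Velrow, not Brymarsh; the claim is a property claim, not a consumer claim — none of the alternatives is met. Not satisfied.
  (c) Mira Sorensen resides in Brymarsh, which satisfies one of the alternatives. Condition met.
  (d) The plaintiff resides in Brymarsh, so this disjunct is met. Met.
  (e) The amount in controversy is USD 23,300, which meets the USD 5,000 floor, which satisfies one of the alternatives. Met.
Only condition (b) fails.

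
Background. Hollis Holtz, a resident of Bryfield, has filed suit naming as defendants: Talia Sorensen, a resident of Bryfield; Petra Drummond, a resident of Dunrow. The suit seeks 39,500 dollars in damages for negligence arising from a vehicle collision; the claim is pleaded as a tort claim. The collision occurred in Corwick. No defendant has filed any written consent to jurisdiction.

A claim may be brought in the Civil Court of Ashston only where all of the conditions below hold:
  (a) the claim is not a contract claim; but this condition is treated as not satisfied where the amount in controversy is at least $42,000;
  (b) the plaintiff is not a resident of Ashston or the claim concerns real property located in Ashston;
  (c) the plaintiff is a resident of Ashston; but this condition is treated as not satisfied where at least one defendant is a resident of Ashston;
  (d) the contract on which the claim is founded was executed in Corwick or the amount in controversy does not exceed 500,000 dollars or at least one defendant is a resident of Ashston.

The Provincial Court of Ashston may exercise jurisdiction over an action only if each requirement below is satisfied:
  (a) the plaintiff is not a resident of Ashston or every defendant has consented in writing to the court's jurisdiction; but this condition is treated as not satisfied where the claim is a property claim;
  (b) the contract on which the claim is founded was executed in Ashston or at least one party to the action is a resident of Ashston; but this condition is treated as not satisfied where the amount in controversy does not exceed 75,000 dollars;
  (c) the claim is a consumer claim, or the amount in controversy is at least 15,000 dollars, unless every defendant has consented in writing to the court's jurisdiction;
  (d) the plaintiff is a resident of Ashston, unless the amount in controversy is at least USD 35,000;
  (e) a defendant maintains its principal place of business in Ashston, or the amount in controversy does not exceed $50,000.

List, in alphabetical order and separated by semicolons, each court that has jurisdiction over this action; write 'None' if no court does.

The Civil Court of Ashston:
  (a) The claim is a tort claim, not a contract claim. The carve-out does not apply: the amount in controversy is $39,500, below the USD 42,000 floor. Satisfied.
  (b) The plaintiff resides in Bryfield, which is not Ashston, so this disjunct is met. Met.
  (c) The plaintiff resides in Bryfield, not Ashston. Fails.
  (d) The amount in controversy is USD 39,500, within the USD 500,000 ceiling, which satisfies one of the alternatives. Condition met.
  → No jurisdiction.
The Provincial Court of Ashston:
  (a) The plaintiff resides in Bryfield, which is not Ashston — that alternative is enough. The exception is not triggered, since the claim is a tort claim, not a property claim. Met.
  (b) No contract (and hence no place of execution) is alleged; no party resides in Ashston — every alternative fails. Not satisfied.
  (c) The amount in controversy is 39,500 dollars, which meets the USD 15,000 floor, so this disjunct is met. Met.
  (d) The plaintiff resides in Bryfield, not Ashston. The proviso rescues it, though: the amount in controversy is USD 39,500, which meets the 35,000 dollars floor. Met.
  (e) The amount in controversy is 39,500 dollars, within the USD 50,000 ceiling, so one alternative holds. Met.
  → The court lacks jurisdiction.

None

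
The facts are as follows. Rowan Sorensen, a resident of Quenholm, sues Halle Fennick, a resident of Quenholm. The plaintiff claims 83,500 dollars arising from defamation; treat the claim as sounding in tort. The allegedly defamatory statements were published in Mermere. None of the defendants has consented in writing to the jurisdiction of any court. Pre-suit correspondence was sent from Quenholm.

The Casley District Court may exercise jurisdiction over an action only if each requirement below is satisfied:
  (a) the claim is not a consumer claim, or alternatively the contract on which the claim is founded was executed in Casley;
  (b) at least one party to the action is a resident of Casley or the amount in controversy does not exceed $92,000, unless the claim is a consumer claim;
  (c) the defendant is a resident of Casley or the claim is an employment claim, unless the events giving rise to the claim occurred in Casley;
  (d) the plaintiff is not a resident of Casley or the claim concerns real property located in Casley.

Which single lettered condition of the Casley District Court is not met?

The Casley District Court:
  (a) The claim is a tort claim, not a consumer claim, so this disjunct is met. Condition met.
  (b) The amount in controversy is USD 83,500, within the 92,000 dollars ceiling, so this disjunct is met. Satisfied.
  (c) The defendant resides in Quenholm, not Casley; the claim is a tort claim, not an employment claim — every alternative fails. The proviso offers no rescue either, since the operative events occurred in Mermere, not Casley. Not satisfied.
  (d) The plaintiff resides in Quenholm, which is not Casley, which satisfies one of the alternatives. Condition met.
Only condition (c) fails.

(c)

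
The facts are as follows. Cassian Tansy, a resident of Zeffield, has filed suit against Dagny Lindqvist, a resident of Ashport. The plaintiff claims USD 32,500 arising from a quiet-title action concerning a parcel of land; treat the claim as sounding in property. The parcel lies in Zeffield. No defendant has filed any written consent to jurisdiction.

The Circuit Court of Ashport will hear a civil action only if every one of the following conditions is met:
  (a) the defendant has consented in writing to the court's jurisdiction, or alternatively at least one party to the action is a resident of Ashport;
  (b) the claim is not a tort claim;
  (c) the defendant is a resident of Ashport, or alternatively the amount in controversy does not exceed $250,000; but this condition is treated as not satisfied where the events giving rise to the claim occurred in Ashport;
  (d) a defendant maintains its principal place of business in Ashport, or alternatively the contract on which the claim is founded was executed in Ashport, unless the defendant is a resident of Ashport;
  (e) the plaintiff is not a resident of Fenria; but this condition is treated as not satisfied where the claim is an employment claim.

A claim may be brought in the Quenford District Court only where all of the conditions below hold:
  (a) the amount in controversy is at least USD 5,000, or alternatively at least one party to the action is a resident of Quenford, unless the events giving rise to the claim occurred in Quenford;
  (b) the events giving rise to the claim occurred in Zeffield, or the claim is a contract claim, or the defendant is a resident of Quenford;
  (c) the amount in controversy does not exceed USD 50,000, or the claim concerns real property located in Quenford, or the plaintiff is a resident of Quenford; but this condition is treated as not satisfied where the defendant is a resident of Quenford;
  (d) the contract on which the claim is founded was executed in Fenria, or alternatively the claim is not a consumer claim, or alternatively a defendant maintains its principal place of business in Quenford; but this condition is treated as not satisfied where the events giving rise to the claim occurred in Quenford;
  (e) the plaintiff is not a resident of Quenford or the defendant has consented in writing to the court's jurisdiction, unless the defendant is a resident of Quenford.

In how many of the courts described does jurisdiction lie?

The Circuit Court of Ashport:
  (a) Dagny Lindqvist resides in Ashport, which satisfies one of the alternatives. Satisfied.
  (b) The claim is a property claim, not a tort claim. Satisfied.
  (c) The defendant resides in Ashport, so one alternative holds. And the carve-out is inapplicable — the operative events occurred in Zeffield, not Ashport. Satisfied.
  (d) No defendant is a corporation; no contract (and hence no place of execution) is alleged — every alternative fails. But the defendant resides in Ashport, and the 'unless' clause therefore excuses the requirement. Met.
  (e) The plaintiff resides in Zeffield, which is not Fenria. And the carve-out is inapplicable — the claim is a property claim, not an employment claim. Condition met.
  → Jurisdiction lies.
The Quenford District Court:
  (a) The amount in controversy is $32,500, which meets the USD 5,000 floor — that alternative is enough. Condition met.
  (b) The operative events occurred in Zeffield, which satisfies one of the alternatives. Met.
  (c) The amount in controversy is $32,500, within the 50,000 dollars ceiling — that alternative is enough. And the carve-out is inapplicable — the defendant resides in Ashport, not Quenford. Satisfied.
  (d) The claim is a property claim, not a consumer claim, which satisfies one of the alternatives. And the carve-out is inapplicable — the operative events occurred in Zeffield, not Quenford. Satisfied.
  (e) The plaintiff resides in Zeffield, which is not Quenford, so this disjunct is met. Condition met.
  → The court has jurisdiction.
Courts with jurisdiction: the Circuit Court of Ashport, the Quenford District Court — 2 in total.

2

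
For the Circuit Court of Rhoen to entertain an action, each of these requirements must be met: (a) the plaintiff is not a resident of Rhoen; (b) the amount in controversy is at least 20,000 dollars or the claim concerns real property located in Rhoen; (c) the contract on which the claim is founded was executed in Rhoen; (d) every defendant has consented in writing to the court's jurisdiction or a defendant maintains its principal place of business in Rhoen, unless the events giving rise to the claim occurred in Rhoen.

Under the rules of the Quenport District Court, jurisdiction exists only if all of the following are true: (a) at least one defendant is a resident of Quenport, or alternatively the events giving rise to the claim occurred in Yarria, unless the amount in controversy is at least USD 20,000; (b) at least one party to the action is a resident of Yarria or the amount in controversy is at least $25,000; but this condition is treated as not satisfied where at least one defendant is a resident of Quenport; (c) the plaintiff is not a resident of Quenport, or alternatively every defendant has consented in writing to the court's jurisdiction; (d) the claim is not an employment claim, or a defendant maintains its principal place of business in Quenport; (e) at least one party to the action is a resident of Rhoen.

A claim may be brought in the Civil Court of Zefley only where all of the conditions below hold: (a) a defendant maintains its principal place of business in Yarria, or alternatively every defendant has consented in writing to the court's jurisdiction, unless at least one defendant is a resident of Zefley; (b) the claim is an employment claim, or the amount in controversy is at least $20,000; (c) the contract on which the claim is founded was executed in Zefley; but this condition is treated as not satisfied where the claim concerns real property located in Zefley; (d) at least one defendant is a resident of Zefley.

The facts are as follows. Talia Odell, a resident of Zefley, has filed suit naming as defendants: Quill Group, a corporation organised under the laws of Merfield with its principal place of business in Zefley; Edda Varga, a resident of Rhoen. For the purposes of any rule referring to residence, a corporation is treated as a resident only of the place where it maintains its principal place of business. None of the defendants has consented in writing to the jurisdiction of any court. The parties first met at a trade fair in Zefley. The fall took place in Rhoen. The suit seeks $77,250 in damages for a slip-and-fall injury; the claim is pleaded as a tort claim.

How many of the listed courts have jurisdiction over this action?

1

The Circuit Court of Rhoen:
  (a) The plaintiff resides in Zefley, which is not Rhoen. Condition met.
  (b) The amount in controversy is $77,250, which meets the 20,000 dollars floor — that alternative is enough. Met.
  (c) No contract (and hence no place of execution) is alleged. Condition not met.
  (d) No such written consent has been filed; the corporate defendant(s) have their principal place of business in Zefley, not Rhoen — every alternative fails. But the operative events occurred in Rhoen, and the 'unless' clause therefore excuses the requirement. Condition met.
  → The court lacks jurisdiction.
The Quenport District Court:
  (a) No defendant resides in Quenport (they reside in Zefley, Rhoen); the operative events occurred in Rhoen, not Yarria — none of the alternatives is met. However, the amount in controversy is $77,250, which meets the USD 20,000 floor, so the 'unless' proviso supplies this condition. Satisfied.
  (b) The amount in controversy is $77,250, which meets the 25,000 dollars floor — that alternative is enough. The exception is not triggered, since no defendant resides in Quenport (they reside in Zefley, Rhoen). Satisfied.
  (c) The plaintiff resides in Zefley, which is not Quenport, which satisfies one of the alternatives. Condition met.
  (d) The claim is a tort claim, not an employment claim, which satisfies one of the alternatives. Satisfied.
  (e) Edda Varga resides in Rhoen. Satisfied.
  → Jurisdiction lies.
The Civil Court of Zefley:
  (a) The corporate defendant(s) have their principal place of business in Zefley, not Yarria; no such written consent has been filed — none of the alternatives is met. The proviso rescues it, though: Quill Group resides in Zefley. Condition met.
  (b) The amount in controversy is USD 77,250, which meets the USD 20,000 floor, so this disjunct is met. Satisfied.
  (c) No contract (and hence no place of execution) is alleged. Fails.
  (d) Quill Group resides in Zefley. Satisfied.
  → No jurisdiction.
Courts with jurisdiction: the Quenport District Court — 1 in total.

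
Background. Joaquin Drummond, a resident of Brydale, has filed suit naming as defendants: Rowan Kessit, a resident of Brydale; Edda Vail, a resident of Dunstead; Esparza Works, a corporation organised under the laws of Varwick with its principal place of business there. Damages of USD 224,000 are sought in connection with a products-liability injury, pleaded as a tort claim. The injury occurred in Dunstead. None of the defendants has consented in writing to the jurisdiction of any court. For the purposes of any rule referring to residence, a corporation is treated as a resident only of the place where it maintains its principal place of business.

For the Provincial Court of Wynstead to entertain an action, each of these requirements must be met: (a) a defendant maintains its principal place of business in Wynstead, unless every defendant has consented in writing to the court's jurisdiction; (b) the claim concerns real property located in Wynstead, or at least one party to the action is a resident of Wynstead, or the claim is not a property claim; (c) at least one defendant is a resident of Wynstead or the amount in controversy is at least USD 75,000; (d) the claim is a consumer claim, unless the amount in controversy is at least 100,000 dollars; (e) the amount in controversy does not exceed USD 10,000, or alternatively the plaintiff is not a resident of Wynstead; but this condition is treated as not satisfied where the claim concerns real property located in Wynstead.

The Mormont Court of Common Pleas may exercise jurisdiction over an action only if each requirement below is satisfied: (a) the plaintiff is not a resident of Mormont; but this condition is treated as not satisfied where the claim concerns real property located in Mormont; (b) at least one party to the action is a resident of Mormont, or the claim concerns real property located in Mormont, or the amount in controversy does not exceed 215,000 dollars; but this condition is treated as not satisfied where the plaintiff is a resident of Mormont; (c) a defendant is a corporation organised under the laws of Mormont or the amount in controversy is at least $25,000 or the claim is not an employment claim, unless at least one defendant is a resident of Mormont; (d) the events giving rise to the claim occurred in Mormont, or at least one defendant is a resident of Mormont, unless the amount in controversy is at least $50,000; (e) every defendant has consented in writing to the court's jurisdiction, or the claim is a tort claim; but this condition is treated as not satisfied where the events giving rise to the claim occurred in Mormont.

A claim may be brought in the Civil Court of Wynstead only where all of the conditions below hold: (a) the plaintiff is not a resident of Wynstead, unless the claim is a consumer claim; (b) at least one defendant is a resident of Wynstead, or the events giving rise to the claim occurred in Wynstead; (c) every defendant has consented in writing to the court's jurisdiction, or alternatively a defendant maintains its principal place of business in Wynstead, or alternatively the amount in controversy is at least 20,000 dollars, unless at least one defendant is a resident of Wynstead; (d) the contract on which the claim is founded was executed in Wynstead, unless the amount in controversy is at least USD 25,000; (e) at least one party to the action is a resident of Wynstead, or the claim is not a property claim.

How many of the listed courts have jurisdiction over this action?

The Provincial Court of Wynstead:
  (a) The corporate defendant(s) have their principal place of business in Varwick, not Wynstead. And no such written consent has been filed, so the proviso does not save it. Not met.
  (b) The claim is a tort claim, not a property claim, so one alternative holds. Satisfied.
  (c) The amount in controversy is USD 224,000, which meets the 75,000 dollars floor, which satisfies one of the alternatives. Met.
  (d) The claim is a tort claim, not a consumer claim. But the amount in controversy is USD 224,000, which meets the USD 100,000 floor, and the 'unless' clause therefore excuses the requirement. Met.
  (e) The plaintiff resides in Brydale, which is not Wynstead — that alternative is enough. And the carve-out is inapplicable — the claim does not concern real property. Satisfied.
  → Not every requirement is met — no jurisdiction.
The Mormont Court of Common Pleas:
  (a) The plaintiff resides in Brydale, which is not Mormont. And the carve-out is inapplicable — the claim does not concern real property. Condition met.
  (b) No party resides in Mormont; the claim does not concern real property; the amount in controversy is USD 224,000, above the $215,000 ceiling — every alternative fails. Not met.
  (c) The amount in controversy is $224,000, which meets the USD 25,000 floor, so one alternative holds. Condition met.
  (d) The operative events occurred in Dunstead, not Mormont; no defendant resides in Mormont (they reside in Brydale, Dunstead, Varwick) — every alternative fails. But the amount in controversy is $224,000, which meets the $50,000 floor, and the 'unless' clause therefore excuses the requirement. Satisfied.
  (e) The claim is a tort claim — that alternative is enough. The exception is not triggered, since the operative events occurred in Dunstead, not Mormont. Satisfied.
  → The court lacks jurisdiction.
The Civil Court of Wynstead:
  (a) The plaintiff resides in Brydale, which is not Wynstead. Satisfied.
  (b) No defendant resides in Wynstead (they reside in Brydale, Dunstead, Varwick); the operative events occurred in Dunstead, not Wynstead — every alternative fails. Condition not met.
  (c) The amount in controversy is $224,000, which meets the 20,000 dollars floor, so one alternative holds. Condition met.
  (d) No contract (and hence no place of execution) is alleged. The proviso rescues it, though: the amount in controversy is 224,000 dollars, which meets the USD 25,000 floor. Satisfied.
  (e) The claim is a tort claim, not a property claim, which satisfies one of the alternatives. Met.
  → The court lacks jurisdiction.
No court satisfies all of its conditions.

0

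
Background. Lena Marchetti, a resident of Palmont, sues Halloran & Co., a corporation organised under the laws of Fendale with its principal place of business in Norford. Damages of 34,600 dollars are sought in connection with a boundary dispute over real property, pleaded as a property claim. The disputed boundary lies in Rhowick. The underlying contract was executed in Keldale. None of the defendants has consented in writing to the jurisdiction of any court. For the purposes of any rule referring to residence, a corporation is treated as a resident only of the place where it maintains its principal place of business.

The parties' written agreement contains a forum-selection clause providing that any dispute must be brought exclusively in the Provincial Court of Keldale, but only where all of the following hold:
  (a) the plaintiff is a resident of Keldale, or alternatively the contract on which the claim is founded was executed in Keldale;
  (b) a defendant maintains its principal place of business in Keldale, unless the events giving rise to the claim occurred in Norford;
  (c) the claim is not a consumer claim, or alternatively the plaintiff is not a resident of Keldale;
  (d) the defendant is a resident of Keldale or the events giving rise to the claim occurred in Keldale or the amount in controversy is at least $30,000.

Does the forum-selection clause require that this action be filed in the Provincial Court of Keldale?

The Provincial Court of Keldale:
  (a) The contract was executed in Keldale, which satisfies one of the alternatives. Satisfied.
  (b) The corporate defendant(s) have their principal place of business in Norford, not Keldale. The proviso offers no rescue either, since the operative events occurred in Rhowick, not Norford. Condition not met.
  (c) The claim is a property claim, not a consumer claim, so one alternative holds. Met.
  (d) The amount in controversy is 34,600 dollars, which meets the USD 30,000 floor — that alternative is enough. Met.
  → The clause does not apply.

No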